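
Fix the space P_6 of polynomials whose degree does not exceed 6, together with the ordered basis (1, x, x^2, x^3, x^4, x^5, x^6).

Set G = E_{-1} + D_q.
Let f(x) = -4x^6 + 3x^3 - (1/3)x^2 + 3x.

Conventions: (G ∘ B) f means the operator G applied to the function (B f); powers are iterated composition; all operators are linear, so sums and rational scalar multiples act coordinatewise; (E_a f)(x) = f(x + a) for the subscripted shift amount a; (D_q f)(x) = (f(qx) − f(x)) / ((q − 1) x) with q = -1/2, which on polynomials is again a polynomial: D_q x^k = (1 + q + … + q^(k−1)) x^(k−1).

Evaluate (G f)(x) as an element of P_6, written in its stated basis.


the image equals g(x) = -4x^6 + (171/8)x^5 - 60x^4 + 83x^3 - (805/12)x^2 + (73/2)x - 22/3

E_{-1} f = -4x^6 + 24x^5 - 60x^4 + 83x^3 - (208/3)x^2 + (110/3)x - 31/3
D_q f = -(21/8)x^5 + (9/4)x^2 - (1/6)x + 3
(E_{-1} + D_q) f = -4x^6 + (171/8)x^5 - 60x^4 + 83x^3 - (805/12)x^2 + (73/2)x - 22/3


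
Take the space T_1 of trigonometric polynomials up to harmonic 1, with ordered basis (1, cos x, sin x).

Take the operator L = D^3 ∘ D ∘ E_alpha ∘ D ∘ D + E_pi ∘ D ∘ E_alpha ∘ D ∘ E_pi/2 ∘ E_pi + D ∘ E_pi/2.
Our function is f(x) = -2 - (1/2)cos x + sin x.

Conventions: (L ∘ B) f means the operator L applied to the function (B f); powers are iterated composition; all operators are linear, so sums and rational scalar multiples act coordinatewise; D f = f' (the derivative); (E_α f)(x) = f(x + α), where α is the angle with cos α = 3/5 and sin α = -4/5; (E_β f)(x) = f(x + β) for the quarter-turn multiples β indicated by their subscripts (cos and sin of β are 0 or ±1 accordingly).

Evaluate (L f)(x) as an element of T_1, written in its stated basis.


D f = cos x + (1/2)sin x
D D f = (1/2)cos x - sin x
E_alpha (D ∘ D) f = (11/10)cos x - (1/5)sin x
D E_alpha (D ∘ D) f = -(1/5)cos x - (11/10)sin x
D (D ∘ E_alpha) (D ∘ D) f = -(11/10)cos x + (1/5)sin x
D D (D ∘ E_alpha) (D ∘ D) f = (1/5)cos x + (11/10)sin x
D D D (D ∘ E_alpha) (D ∘ D) f = (11/10)cos x - (1/5)sin x
E_pi f = -2 + (1/2)cos x - sin x
E_pi/2 E_pi f = -2 - cos x - (1/2)sin x
D E_pi/2 E_pi f = -(1/2)cos x + sin x
E_alpha (D ∘ E_pi/2 ∘ E_pi) f = -(11/10)cos x + (1/5)sin x
D E_alpha (D ∘ E_pi/2 ∘ E_pi) f = (1/5)cos x + (11/10)sin x
E_pi D E_alpha (D ∘ E_pi/2 ∘ E_pi) f = -(1/5)cos x - (11/10)sin x
E_pi/2 f = -2 + cos x + (1/2)sin x
D E_pi/2 f = (1/2)cos x - sin x
(D^3 ∘ D ∘ E_alpha ∘ D ∘ D + E_pi ∘ D ∘ E_alpha ∘ D ∘ E_pi/2 ∘ E_pi + D ∘ E_pi/2) f = (7/5)cos x - (23/10)sin x

g(x) = (7/5)cos x - (23/10)sin x


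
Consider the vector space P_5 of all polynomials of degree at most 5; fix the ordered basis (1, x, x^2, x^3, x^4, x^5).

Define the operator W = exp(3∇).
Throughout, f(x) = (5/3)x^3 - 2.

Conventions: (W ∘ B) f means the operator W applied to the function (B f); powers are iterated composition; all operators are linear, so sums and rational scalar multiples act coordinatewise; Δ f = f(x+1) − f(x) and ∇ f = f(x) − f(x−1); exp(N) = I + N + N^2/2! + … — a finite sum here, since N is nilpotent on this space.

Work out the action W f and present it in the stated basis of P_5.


order-1 term: 15x^2 - 15x + 5
order-2 term: 45x - 45
order-3 term: 45
the series for exp(3∇) f terminates at order 3
exp(3∇) f = (5/3)x^3 + 15x^2 + 30x + 3

the image equals g(x) = (5/3)x^3 + 15x^2 + 30x + 3


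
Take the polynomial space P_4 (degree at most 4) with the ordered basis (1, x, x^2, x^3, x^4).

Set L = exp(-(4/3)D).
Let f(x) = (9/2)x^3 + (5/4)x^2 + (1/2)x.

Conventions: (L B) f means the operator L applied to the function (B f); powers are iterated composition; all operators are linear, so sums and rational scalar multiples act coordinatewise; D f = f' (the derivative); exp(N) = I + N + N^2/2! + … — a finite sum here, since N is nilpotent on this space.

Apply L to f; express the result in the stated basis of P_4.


order-1 term: -18x^2 - (10/3)x - 2/3
order-2 term: 24x + 20/9
order-3 term: -32/3
the series for exp(-(4/3)D) f terminates at order 3
exp(-(4/3)D) f = (9/2)x^3 - (67/4)x^2 + (127/6)x - 82/9

the image equals g(x) = (9/2)x^3 - (67/4)x^2 + (127/6)x - 82/9


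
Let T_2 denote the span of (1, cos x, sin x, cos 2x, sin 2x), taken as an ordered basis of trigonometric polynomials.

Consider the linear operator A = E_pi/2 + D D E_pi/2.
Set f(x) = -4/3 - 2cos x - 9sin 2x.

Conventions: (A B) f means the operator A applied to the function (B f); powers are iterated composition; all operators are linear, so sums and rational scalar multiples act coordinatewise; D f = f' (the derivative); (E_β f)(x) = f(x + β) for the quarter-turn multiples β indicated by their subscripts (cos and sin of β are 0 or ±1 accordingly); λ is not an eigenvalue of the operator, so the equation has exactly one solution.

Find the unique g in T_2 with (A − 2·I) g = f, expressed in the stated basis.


write g with unknown coordinates in the stated basis and equate coefficients in (A − 2·I) g = f
solving from the highest basis element down gives g = 4/3 + cos x - 9sin 2x
check: A g = 4/3 - 27sin 2x
so A g − 2·g = -4/3 - 2cos x - 9sin 2x = f ✓

the image equals g(x) = 4/3 + cos x - 9sin 2x


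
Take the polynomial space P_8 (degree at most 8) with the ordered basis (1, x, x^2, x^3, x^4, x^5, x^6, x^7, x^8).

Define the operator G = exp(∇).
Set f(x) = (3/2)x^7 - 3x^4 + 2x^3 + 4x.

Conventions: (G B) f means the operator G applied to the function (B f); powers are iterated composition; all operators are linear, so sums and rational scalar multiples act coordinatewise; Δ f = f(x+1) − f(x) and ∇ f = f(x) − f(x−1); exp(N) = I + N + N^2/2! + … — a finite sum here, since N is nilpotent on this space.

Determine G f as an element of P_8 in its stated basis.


order-1 term: (21/2)x^6 - (63/2)x^5 + (105/2)x^4 - (129/2)x^3 + (111/2)x^2 - (57/2)x + 21/2
order-2 term: (63/2)x^5 - (315/2)x^4 + (735/2)x^3 - (981/2)x^2 + (735/2)x - 243/2
order-3 term: (105/2)x^4 - 315x^3 + (1575/2)x^2 - 957x + 943/2
order-4 term: (105/2)x^3 - 315x^2 + (1365/2)x - 528
order-5 term: (63/2)x^2 - (315/2)x + 210
order-6 term: (21/2)x - 63/2
order-7 term: 3/2
the series for exp(∇) f terminates at order 7
exp(∇) f = (3/2)x^7 + (21/2)x^6 - (111/2)x^4 + (85/2)x^3 + 69x^2 - (157/2)x + 25/2

the image equals g(x) = (3/2)x^7 + (21/2)x^6 - (111/2)x^4 + (85/2)x^3 + 69x^2 - (157/2)x + 25/2


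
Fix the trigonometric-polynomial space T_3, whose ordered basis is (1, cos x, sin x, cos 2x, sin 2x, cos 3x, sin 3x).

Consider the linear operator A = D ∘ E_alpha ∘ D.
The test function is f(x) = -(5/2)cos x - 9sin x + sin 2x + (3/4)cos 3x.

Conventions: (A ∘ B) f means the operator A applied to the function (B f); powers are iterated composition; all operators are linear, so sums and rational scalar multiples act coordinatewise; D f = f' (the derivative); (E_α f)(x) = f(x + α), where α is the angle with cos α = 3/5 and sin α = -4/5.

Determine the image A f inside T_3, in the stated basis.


D f = -9cos x + (5/2)sin x + 2cos 2x - (9/4)sin 3x
E_alpha D f = -(37/5)cos x - (57/10)sin x - (14/25)cos 2x + (48/25)sin 2x + (99/125)cos 3x + (1053/500)sin 3x
D E_alpha D f = -(57/10)cos x + (37/5)sin x + (96/25)cos 2x + (28/25)sin 2x + (3159/500)cos 3x - (297/125)sin 3x

g(x) = -(57/10)cos x + (37/5)sin x + (96/25)cos 2x + (28/25)sin 2x + (3159/500)cos 3x - (297/125)sin 3x


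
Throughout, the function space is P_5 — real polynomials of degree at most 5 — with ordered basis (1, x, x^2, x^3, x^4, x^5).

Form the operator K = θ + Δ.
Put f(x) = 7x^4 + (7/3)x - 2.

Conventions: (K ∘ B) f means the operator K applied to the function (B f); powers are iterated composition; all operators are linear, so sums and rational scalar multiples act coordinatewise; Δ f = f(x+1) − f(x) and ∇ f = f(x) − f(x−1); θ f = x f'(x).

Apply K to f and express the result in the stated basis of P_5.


θ f = 28x^4 + (7/3)x
Δ f = 28x^3 + 42x^2 + 28x + 28/3
(θ + Δ) f = 28x^4 + 28x^3 + 42x^2 + (91/3)x + 28/3

the result is g(x) = 28x^4 + 28x^3 + 42x^2 + (91/3)x + 28/3


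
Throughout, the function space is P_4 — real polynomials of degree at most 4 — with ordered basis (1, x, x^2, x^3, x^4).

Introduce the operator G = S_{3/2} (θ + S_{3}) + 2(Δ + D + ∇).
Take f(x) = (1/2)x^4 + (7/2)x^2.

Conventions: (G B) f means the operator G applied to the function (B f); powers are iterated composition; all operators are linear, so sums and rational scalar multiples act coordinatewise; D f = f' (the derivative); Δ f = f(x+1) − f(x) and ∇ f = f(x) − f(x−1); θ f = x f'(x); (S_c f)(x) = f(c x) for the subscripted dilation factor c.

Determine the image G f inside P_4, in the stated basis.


θ f = 2x^4 + 7x^2
S_{3} f = (81/2)x^4 + (63/2)x^2
(θ + S_{3}) f = (85/2)x^4 + (77/2)x^2
S_{3/2} (θ + S_{3}) f = (6885/32)x^4 + (693/8)x^2
Δ f = 2x^3 + 3x^2 + 9x + 4
D f = 2x^3 + 7x
∇ f = 2x^3 - 3x^2 + 9x - 4
(Δ + D + ∇) f = 6x^3 + 25x
(2(Δ + D + ∇)) f = 12x^3 + 50x
(S_{3/2} (θ + S_{3}) + 2(Δ + D + ∇)) f = (6885/32)x^4 + 12x^3 + (693/8)x^2 + 50x

the image equals g(x) = (6885/32)x^4 + 12x^3 + (693/8)x^2 + 50x


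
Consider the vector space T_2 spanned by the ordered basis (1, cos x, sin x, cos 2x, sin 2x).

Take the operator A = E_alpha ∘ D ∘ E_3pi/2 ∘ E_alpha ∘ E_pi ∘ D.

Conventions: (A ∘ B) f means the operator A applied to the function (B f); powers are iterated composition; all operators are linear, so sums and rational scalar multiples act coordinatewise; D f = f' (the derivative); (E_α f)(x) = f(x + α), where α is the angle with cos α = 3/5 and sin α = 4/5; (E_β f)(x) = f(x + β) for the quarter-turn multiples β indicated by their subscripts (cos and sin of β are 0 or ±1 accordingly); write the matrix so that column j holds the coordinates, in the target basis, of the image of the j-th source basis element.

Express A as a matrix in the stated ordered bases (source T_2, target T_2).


image of 1: 0
image of cos x: (24/25)cos x - (7/25)sin x
image of sin x: (7/25)cos x + (24/25)sin x
image of cos 2x: -(2108/625)cos 2x + (1344/625)sin 2x
image of sin 2x: -(1344/625)cos 2x - (2108/625)sin 2x
each image's coordinates form column j of the matrix

the matrix is [[0, 0, 0, 0, 0]; [0, 24/25, 7/25, 0, 0]; [0, -7/25, 24/25, 0, 0]; [0, 0, 0, -2108/625, -1344/625]; [0, 0, 0, 1344/625, -2108/625]] (rows listed top to bottom)


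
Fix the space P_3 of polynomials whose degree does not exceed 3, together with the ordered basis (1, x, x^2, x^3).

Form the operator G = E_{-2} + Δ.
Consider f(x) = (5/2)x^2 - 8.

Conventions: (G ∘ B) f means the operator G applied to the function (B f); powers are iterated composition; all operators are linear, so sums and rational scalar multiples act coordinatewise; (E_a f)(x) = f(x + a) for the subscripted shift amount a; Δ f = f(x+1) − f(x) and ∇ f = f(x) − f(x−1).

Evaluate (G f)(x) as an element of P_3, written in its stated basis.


E_{-2} f = (5/2)x^2 - 10x + 2
Δ f = 5x + 5/2
(E_{-2} + Δ) f = (5/2)x^2 - 5x + 9/2

the image equals g(x) = (5/2)x^2 - 5x + 9/2


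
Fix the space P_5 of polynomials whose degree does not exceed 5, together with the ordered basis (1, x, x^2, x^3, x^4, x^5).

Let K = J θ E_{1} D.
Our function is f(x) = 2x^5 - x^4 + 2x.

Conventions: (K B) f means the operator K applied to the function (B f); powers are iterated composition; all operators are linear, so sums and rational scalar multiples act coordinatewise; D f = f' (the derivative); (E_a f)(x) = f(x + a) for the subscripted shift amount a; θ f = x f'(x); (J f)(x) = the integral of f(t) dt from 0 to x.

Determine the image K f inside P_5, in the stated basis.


g(x) = 8x^5 + 27x^4 + 32x^3 + 14x^2

D f = 10x^4 - 4x^3 + 2
E_{1} D f = 10x^4 + 36x^3 + 48x^2 + 28x + 8
θ E_{1} D f = 40x^4 + 108x^3 + 96x^2 + 28x
J (θ E_{1}) D f = 8x^5 + 27x^4 + 32x^3 + 14x^2


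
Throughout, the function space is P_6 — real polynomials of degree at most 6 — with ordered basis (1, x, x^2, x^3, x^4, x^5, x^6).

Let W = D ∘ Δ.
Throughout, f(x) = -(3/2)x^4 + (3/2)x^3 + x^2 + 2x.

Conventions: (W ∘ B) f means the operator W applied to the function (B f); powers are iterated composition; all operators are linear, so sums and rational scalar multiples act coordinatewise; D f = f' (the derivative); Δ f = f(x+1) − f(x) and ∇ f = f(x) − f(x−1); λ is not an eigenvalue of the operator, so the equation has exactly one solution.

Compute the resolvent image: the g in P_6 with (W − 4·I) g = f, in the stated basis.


write g with unknown coordinates in the stated basis and equate coefficients in (W − 4·I) g = f
solving from the highest basis element down gives g = (3/8)x^4 - (3/8)x^3 + (7/8)x^2 + (1/16)x + 17/32
check: W g = (9/2)x^2 + (9/4)x + 17/8
so W g − 4·g = -(3/2)x^4 + (3/2)x^3 + x^2 + 2x = f ✓

g(x) = (3/8)x^4 - (3/8)x^3 + (7/8)x^2 + (1/16)x + 17/32


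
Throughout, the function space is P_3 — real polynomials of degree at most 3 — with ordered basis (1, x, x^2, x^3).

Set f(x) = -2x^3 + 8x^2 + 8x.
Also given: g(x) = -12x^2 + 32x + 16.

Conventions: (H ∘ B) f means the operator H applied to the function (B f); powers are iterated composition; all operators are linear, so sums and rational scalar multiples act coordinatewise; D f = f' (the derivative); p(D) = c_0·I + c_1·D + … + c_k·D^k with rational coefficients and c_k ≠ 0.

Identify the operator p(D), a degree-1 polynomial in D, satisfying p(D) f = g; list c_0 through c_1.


p(D) = 2·D, i.e. c_0 = 0, c_1 = 2

D^0 f = -2x^3 + 8x^2 + 8x
D^1 f = -6x^2 + 16x + 8
matching coefficients of g against c_0 f + c_1 Df + … from the top degree down determines the c_i
solution: c_0 = 0, c_1 = 2


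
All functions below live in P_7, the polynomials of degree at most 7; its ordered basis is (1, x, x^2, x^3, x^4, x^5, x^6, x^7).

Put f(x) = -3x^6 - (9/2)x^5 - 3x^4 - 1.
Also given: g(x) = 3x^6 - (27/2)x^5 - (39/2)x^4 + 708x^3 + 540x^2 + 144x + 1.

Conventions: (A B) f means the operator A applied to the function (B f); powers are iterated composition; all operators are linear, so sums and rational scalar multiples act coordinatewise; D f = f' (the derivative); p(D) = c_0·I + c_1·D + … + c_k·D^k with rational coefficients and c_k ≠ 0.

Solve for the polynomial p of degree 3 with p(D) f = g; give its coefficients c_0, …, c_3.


p(D) = -I + D − 2·D^3, i.e. c_0 = -1, c_1 = 1, c_2 = 0, c_3 = -2

D^0 f = -3x^6 - (9/2)x^5 - 3x^4 - 1
D^1 f = -18x^5 - (45/2)x^4 - 12x^3
D^2 f = -90x^4 - 90x^3 - 36x^2
D^3 f = -360x^3 - 270x^2 - 72x
matching coefficients of g against c_0 f + c_1 Df + … from the top degree down determines the c_i
solution: c_0 = -1, c_1 = 1, c_2 = 0, c_3 = -2


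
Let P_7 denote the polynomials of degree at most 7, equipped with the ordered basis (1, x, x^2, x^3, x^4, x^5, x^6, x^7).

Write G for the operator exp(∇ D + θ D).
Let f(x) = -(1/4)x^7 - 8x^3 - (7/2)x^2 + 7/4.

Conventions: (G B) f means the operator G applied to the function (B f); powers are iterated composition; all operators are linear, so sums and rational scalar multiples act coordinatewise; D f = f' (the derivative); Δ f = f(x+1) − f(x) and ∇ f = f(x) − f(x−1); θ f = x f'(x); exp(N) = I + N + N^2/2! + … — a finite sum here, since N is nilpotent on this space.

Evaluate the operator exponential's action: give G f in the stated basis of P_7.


the result is g(x) = -(1/4)x^7 - (21/2)x^6 - 168x^5 - (5145/4)x^4 - (9851/2)x^3 - (35801/4)x^2 - (26249/4)x - 2323/2

order-1 term: -(21/2)x^6 - (21/2)x^5 + (105/4)x^4 - 35x^3 - (87/4)x^2 - (131/2)x + 75/4
order-2 term: -(315/2)x^5 - (525/2)x^4 + (735/2)x^3 - 105x^2 - (927/4)x + 78
order-3 term: -1050x^4 - 2100x^3 + 1260x^2 + 665x - 525
order-4 term: -3150x^3 - 6300x^2 + 630x + 1155
order-5 term: -3780x^2 - 6300x - 630
order-6 term: -1260x - 1260
the series for exp(∇ D + θ D) f terminates at order 6
exp(∇ D + θ D) f = -(1/4)x^7 - (21/2)x^6 - 168x^5 - (5145/4)x^4 - (9851/2)x^3 - (35801/4)x^2 - (26249/4)x - 2323/2


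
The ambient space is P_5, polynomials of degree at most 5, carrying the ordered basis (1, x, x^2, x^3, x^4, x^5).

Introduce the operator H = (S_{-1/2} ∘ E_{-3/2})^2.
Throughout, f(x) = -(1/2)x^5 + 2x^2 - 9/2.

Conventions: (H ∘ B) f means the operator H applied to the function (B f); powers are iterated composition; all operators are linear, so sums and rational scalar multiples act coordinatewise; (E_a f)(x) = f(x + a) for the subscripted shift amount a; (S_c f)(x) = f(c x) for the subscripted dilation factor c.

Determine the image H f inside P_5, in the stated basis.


E_{-3/2} f = -(1/2)x^5 + (15/4)x^4 - (45/4)x^3 + (151/8)x^2 - (597/32)x + 243/64
S_{-1/2} E_{-3/2} f = (1/64)x^5 + (15/64)x^4 + (45/32)x^3 + (151/32)x^2 + (597/64)x + 243/64
E_{-3/2} (S_{-1/2} ∘ E_{-3/2}) f = (1/64)x^5 + (15/128)x^4 + (45/128)x^3 + (263/256)x^2 + (1941/1024)x - 6669/2048
S_{-1/2} E_{-3/2} (S_{-1/2} ∘ E_{-3/2}) f = -(1/2048)x^5 + (15/2048)x^4 - (45/1024)x^3 + (263/1024)x^2 - (1941/2048)x - 6669/2048

the image equals g(x) = -(1/2048)x^5 + (15/2048)x^4 - (45/1024)x^3 + (263/1024)x^2 - (1941/2048)x - 6669/2048


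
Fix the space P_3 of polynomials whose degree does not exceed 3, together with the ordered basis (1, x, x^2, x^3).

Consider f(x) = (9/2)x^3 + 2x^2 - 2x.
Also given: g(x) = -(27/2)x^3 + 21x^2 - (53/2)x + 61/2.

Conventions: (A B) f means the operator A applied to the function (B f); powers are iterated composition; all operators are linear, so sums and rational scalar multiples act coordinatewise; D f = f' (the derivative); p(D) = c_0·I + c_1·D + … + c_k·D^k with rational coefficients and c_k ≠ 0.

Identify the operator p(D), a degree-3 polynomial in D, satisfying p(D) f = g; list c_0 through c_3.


D^0 f = (9/2)x^3 + 2x^2 - 2x
D^1 f = (27/2)x^2 + 4x - 2
D^2 f = 27x + 4
D^3 f = 27
matching coefficients of g against c_0 f + c_1 Df + … from the top degree down determines the c_i
solution: c_0 = -3, c_1 = 2, c_2 = -3/2, c_3 = 3/2

c_0 = -3, c_1 = 2, c_2 = -3/2, c_3 = 3/2


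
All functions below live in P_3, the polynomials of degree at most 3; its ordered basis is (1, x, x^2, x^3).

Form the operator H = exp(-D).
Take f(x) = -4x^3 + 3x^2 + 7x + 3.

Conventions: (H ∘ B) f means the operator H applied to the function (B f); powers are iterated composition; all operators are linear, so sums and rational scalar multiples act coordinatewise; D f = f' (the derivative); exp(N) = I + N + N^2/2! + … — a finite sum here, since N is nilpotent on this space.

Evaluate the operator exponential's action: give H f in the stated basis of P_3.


g(x) = -4x^3 + 15x^2 - 11x + 3

order-1 term: 12x^2 - 6x - 7
order-2 term: -12x + 3
order-3 term: 4
the series for exp(-D) f terminates at order 3
exp(-D) f = -4x^3 + 15x^2 - 11x + 3


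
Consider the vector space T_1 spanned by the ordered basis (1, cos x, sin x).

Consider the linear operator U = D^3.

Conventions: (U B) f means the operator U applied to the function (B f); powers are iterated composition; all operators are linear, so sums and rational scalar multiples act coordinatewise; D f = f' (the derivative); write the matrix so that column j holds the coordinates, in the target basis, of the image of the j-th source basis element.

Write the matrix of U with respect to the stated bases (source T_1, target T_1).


image of 1: 0
image of cos x: sin x
image of sin x: -cos x
each image's coordinates form column j of the matrix

the matrix is [[0, 0, 0]; [0, 0, -1]; [0, 1, 0]] (rows listed top to bottom)


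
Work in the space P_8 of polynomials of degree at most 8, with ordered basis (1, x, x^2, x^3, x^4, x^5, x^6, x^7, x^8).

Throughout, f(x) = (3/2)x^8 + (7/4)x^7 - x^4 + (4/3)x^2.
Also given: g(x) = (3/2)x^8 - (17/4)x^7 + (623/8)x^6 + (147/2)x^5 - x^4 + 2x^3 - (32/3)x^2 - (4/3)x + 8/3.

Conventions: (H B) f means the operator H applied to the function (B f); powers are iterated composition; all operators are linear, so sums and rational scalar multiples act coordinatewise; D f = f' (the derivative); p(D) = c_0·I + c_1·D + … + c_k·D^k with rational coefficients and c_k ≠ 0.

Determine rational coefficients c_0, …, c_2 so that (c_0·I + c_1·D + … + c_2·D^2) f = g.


D^0 f = (3/2)x^8 + (7/4)x^7 - x^4 + (4/3)x^2
D^1 f = 12x^7 + (49/4)x^6 - 4x^3 + (8/3)x
D^2 f = 84x^6 + (147/2)x^5 - 12x^2 + 8/3
matching coefficients of g against c_0 f + c_1 Df + … from the top degree down determines the c_i
solution: c_0 = 1, c_1 = -1/2, c_2 = 1

c_0 = 1, c_1 = -1/2, c_2 = 1


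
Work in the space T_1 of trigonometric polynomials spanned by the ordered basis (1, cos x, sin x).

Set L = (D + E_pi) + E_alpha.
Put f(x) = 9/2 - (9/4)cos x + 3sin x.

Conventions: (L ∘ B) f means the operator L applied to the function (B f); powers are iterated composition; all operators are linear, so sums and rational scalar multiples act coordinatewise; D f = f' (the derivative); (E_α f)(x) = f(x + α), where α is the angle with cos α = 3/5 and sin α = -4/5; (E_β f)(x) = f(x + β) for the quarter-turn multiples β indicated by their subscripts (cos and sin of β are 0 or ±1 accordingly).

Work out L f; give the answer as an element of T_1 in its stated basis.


D f = 3cos x + (9/4)sin x
E_pi f = 9/2 + (9/4)cos x - 3sin x
(D + E_pi) f = 9/2 + (21/4)cos x - (3/4)sin x
E_alpha f = 9/2 - (15/4)cos x
((D + E_pi) + E_alpha) f = 9 + (3/2)cos x - (3/4)sin x

the image equals g(x) = 9 + (3/2)cos x - (3/4)sin x


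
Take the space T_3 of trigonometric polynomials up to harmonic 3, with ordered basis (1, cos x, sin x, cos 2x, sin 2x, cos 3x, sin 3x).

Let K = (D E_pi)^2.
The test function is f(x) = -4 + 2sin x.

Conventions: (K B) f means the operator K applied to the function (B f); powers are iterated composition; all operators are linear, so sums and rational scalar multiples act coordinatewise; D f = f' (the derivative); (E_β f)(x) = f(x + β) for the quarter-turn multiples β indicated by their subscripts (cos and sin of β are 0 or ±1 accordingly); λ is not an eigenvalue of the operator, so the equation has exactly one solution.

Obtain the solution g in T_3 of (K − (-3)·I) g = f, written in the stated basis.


write g with unknown coordinates in the stated basis and equate coefficients in (K − (-3)·I) g = f
solving from the highest basis element down gives g = -4/3 + sin x
check: K g = -sin x
so K g − (-3)·g = -4 + 2sin x = f ✓

g(x) = -4/3 + sin x


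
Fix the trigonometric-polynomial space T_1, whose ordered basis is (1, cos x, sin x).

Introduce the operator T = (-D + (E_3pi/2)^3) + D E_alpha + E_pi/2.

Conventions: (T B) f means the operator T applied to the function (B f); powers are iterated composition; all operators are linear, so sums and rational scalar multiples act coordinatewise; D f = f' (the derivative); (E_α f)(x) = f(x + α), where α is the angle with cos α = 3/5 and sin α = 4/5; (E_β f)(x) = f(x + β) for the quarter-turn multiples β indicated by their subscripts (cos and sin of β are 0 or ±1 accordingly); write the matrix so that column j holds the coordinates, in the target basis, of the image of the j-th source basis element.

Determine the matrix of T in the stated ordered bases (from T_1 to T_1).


the matrix is [[2, 0, 0]; [0, -4/5, 8/5]; [0, -8/5, -4/5]] (rows listed top to bottom)

image of 1: 2
image of cos x: -(4/5)cos x - (8/5)sin x
image of sin x: (8/5)cos x - (4/5)sin x
each image's coordinates form column j of the matrix


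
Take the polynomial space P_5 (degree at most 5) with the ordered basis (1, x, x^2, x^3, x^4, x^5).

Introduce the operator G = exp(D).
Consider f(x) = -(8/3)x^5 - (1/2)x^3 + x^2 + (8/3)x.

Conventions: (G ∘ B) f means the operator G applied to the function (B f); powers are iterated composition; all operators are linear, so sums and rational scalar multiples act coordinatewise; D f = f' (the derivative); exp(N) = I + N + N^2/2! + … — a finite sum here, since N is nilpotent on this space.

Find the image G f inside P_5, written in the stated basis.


the image equals g(x) = -(8/3)x^5 - (40/3)x^4 - (163/6)x^3 - (163/6)x^2 - (61/6)x + 1/2

order-1 term: -(40/3)x^4 - (3/2)x^2 + 2x + 8/3
order-2 term: -(80/3)x^3 - (3/2)x + 1
order-3 term: -(80/3)x^2 - 1/2
order-4 term: -(40/3)x
order-5 term: -8/3
the series for exp(D) f terminates at order 5
exp(D) f = -(8/3)x^5 - (40/3)x^4 - (163/6)x^3 - (163/6)x^2 - (61/6)x + 1/2


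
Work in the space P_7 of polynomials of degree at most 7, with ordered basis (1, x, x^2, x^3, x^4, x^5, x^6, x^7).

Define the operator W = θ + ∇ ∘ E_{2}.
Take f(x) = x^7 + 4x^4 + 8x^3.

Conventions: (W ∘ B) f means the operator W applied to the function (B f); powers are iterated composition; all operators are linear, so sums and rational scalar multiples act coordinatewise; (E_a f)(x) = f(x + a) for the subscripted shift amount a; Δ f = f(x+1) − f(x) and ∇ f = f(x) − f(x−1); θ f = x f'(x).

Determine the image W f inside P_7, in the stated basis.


g(x) = 7x^7 + 7x^6 + 63x^5 + 261x^4 + 565x^3 + 747x^2 + 625x + 243

θ f = 7x^7 + 16x^4 + 24x^3
E_{2} f = x^7 + 14x^6 + 84x^5 + 284x^4 + 600x^3 + 816x^2 + 672x + 256
∇ E_{2} f = 7x^6 + 63x^5 + 245x^4 + 541x^3 + 747x^2 + 625x + 243
(θ + ∇ ∘ E_{2}) f = 7x^7 + 7x^6 + 63x^5 + 261x^4 + 565x^3 + 747x^2 + 625x + 243


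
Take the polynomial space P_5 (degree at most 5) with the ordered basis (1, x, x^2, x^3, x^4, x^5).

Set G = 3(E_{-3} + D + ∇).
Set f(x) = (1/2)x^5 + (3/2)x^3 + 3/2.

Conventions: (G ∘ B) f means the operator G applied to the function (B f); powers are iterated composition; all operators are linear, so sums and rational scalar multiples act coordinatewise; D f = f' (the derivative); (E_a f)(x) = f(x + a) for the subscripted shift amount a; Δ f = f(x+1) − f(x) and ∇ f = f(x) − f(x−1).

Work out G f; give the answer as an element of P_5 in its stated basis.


E_{-3} f = (1/2)x^5 - (15/2)x^4 + (93/2)x^3 - (297/2)x^2 + 243x - 321/2
D f = (5/2)x^4 + (9/2)x^2
∇ f = (5/2)x^4 - 5x^3 + (19/2)x^2 - 7x + 2
(E_{-3} + D + ∇) f = (1/2)x^5 - (5/2)x^4 + (83/2)x^3 - (269/2)x^2 + 236x - 317/2
(3(E_{-3} + D + ∇)) f = (3/2)x^5 - (15/2)x^4 + (249/2)x^3 - (807/2)x^2 + 708x - 951/2

the image equals g(x) = (3/2)x^5 - (15/2)x^4 + (249/2)x^3 - (807/2)x^2 + 708x - 951/2


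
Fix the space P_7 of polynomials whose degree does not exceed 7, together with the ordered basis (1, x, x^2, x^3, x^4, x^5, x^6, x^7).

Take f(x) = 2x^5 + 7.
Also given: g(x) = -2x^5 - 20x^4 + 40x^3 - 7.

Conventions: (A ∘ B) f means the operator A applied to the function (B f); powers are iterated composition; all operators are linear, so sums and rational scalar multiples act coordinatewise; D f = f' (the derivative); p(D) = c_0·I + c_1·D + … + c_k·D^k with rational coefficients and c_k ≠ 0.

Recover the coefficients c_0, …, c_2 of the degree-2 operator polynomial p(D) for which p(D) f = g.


p(D) = -I − 2·D + D^2, i.e. c_0 = -1, c_1 = -2, c_2 = 1

D^0 f = 2x^5 + 7
D^1 f = 10x^4
D^2 f = 40x^3
matching coefficients of g against c_0 f + c_1 Df + … from the top degree down determines the c_i
solution: c_0 = -1, c_1 = -2, c_2 = 1


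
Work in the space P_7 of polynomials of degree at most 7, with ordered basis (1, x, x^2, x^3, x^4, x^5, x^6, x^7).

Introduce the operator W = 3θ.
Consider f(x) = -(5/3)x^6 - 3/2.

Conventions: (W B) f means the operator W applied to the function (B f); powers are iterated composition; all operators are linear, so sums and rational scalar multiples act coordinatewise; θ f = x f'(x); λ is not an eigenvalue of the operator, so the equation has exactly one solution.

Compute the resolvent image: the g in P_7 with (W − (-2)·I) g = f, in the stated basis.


write g with unknown coordinates in the stated basis and equate coefficients in (W − (-2)·I) g = f
solving from the highest basis element down gives g = -(1/12)x^6 - 3/4
check: W g = -(3/2)x^6
so W g − (-2)·g = -(5/3)x^6 - 3/2 = f ✓

the result is g(x) = -(1/12)x^6 - 3/4


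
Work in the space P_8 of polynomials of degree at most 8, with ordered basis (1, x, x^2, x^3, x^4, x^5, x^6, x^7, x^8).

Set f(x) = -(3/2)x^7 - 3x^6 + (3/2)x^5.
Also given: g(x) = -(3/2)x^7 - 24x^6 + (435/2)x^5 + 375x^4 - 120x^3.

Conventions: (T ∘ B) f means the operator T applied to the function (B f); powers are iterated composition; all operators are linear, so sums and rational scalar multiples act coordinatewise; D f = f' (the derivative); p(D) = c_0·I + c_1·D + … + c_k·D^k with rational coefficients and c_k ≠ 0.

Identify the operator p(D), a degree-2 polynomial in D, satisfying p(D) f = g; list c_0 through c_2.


c_0 = 1, c_1 = 2, c_2 = -4

D^0 f = -(3/2)x^7 - 3x^6 + (3/2)x^5
D^1 f = -(21/2)x^6 - 18x^5 + (15/2)x^4
D^2 f = -63x^5 - 90x^4 + 30x^3
matching coefficients of g against c_0 f + c_1 Df + … from the top degree down determines the c_i
solution: c_0 = 1, c_1 = 2, c_2 = -4


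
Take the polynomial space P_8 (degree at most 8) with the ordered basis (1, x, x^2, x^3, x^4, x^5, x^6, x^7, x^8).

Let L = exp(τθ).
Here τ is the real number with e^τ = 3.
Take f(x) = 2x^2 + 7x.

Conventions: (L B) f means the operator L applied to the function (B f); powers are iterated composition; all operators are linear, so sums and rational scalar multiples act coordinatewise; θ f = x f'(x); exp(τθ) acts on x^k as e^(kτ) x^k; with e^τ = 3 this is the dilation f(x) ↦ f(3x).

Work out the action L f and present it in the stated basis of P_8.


the image equals g(x) = 18x^2 + 21x

exp(τθ) x^k = e^(kτ) x^k; with e^τ = 3 this sends x^k to 3^k x^k
x ↦ 3 x
x^2 ↦ 9 x^2
applying this coordinatewise to f: exp(τθ) f = 18x^2 + 21x


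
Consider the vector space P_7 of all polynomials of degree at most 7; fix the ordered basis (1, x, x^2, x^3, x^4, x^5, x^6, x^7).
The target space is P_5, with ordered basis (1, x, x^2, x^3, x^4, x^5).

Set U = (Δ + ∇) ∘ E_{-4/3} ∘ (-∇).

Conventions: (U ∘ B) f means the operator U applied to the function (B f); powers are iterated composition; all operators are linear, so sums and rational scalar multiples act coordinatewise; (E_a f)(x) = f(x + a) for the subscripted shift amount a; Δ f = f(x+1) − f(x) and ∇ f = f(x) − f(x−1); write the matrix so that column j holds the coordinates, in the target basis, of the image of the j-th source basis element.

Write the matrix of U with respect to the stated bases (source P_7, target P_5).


the matrix is [[0, 0, -4, 22, -272/3, 9130/27, -32528/27, 339262/81]; [0, 0, 0, -12, 88, -1360/3, 18260/9, -227696/27]; [0, 0, 0, 0, -24, 220, -1360, 63910/9]; [0, 0, 0, 0, 0, -40, 440, -9520/3]; [0, 0, 0, 0, 0, 0, -60, 770]; [0, 0, 0, 0, 0, 0, 0, -84]] (rows listed top to bottom)

image of 1: 0
image of x: 0
image of x^2: -4
image of x^3: -12x + 22
image of x^4: -24x^2 + 88x - 272/3
image of x^5: -40x^3 + 220x^2 - (1360/3)x + 9130/27
image of x^6: -60x^4 + 440x^3 - 1360x^2 + (18260/9)x - 32528/27
image of x^7: -84x^5 + 770x^4 - (9520/3)x^3 + (63910/9)x^2 - (227696/27)x + 339262/81
each image's coordinates form column j of the matrix


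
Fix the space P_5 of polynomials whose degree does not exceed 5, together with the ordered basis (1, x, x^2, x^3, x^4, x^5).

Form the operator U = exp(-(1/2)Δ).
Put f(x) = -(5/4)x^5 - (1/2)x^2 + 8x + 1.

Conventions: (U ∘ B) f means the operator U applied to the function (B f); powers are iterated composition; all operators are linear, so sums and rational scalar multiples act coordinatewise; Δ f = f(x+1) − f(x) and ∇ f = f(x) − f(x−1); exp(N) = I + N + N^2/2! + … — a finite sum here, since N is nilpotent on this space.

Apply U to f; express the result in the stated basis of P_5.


the result is g(x) = -(5/4)x^5 + (25/8)x^4 + (25/8)x^3 - (33/16)x^2 + (319/64)x - 483/128

order-1 term: (25/8)x^4 + (25/4)x^3 + (25/4)x^2 + (29/8)x - 25/8
order-2 term: -(25/8)x^3 - (75/8)x^2 - (175/16)x - 77/16
order-3 term: (25/16)x^2 + (75/16)x + 125/32
order-4 term: -(25/64)x - 25/32
order-5 term: 5/128
the series for exp(-(1/2)Δ) f terminates at order 5
exp(-(1/2)Δ) f = -(5/4)x^5 + (25/8)x^4 + (25/8)x^3 - (33/16)x^2 + (319/64)x - 483/128


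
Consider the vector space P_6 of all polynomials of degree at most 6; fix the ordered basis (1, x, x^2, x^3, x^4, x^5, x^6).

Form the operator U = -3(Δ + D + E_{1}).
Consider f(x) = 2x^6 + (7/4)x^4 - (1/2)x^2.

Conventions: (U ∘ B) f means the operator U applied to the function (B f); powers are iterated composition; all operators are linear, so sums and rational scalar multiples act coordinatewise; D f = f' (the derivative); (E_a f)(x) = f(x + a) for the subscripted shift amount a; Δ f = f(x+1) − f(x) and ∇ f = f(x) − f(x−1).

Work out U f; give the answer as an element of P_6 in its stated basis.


Δ f = 12x^5 + 30x^4 + 47x^3 + (81/2)x^2 + 18x + 13/4
D f = 12x^5 + 7x^3 - x
E_{1} f = 2x^6 + 12x^5 + (127/4)x^4 + 47x^3 + 40x^2 + 18x + 13/4
(Δ + D + E_{1}) f = 2x^6 + 36x^5 + (247/4)x^4 + 101x^3 + (161/2)x^2 + 35x + 13/2
(-3(Δ + D + E_{1})) f = -6x^6 - 108x^5 - (741/4)x^4 - 303x^3 - (483/2)x^2 - 105x - 39/2

the image equals g(x) = -6x^6 - 108x^5 - (741/4)x^4 - 303x^3 - (483/2)x^2 - 105x - 39/2


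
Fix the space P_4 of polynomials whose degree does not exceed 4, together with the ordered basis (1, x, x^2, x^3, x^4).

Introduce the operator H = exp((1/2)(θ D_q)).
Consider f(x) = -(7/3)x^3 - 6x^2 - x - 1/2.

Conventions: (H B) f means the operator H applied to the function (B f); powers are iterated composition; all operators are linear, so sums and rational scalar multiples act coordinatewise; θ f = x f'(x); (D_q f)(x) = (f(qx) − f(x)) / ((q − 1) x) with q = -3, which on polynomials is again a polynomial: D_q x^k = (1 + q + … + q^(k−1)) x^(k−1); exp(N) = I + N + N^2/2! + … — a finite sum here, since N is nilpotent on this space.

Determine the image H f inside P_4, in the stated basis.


the result is g(x) = -(7/3)x^3 - (67/3)x^2 + (79/6)x - 1/2

order-1 term: -(49/3)x^2 + 6x
order-2 term: (49/6)x
the series for exp((1/2)(θ D_q)) f terminates at order 2
exp((1/2)(θ D_q)) f = -(7/3)x^3 - (67/3)x^2 + (79/6)x - 1/2


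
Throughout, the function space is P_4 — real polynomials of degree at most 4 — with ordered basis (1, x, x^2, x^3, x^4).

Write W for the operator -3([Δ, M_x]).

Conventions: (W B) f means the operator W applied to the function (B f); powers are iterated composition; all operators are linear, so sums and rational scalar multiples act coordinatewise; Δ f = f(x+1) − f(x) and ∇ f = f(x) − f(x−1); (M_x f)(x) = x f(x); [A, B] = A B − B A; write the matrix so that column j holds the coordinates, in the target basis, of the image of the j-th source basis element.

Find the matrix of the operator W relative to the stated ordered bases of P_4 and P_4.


image of 1: -3
image of x: -3x - 3
image of x^2: -3x^2 - 6x - 3
image of x^3: -3x^3 - 9x^2 - 9x - 3
image of x^4: -3x^4 - 12x^3 - 18x^2 - 12x - 3
each image's coordinates form column j of the matrix

the matrix is [[-3, -3, -3, -3, -3]; [0, -3, -6, -9, -12]; [0, 0, -3, -9, -18]; [0, 0, 0, -3, -12]; [0, 0, 0, 0, -3]] (rows listed top to bottom)


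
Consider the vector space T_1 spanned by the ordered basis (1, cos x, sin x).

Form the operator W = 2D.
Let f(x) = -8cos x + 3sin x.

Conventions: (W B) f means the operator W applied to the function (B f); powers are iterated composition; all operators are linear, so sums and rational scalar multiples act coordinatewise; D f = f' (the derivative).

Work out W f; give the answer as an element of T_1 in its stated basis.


the image equals g(x) = 6cos x + 16sin x

D f = 3cos x + 8sin x
(2D) f = 6cos x + 16sin x


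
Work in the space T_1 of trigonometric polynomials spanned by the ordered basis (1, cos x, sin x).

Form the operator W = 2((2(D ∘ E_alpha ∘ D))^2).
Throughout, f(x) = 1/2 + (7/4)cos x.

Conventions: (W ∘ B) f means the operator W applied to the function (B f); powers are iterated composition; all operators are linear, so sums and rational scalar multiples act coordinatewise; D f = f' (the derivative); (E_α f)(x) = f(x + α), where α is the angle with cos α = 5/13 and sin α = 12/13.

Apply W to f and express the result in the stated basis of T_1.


D f = -(7/4)sin x
E_alpha D f = -(21/13)cos x - (35/52)sin x
D E_alpha D f = -(35/52)cos x + (21/13)sin x
(2(D ∘ E_alpha ∘ D)) f = -(35/26)cos x + (42/13)sin x
D (2(D ∘ E_alpha ∘ D)) f = (42/13)cos x + (35/26)sin x
E_alpha D (2(D ∘ E_alpha ∘ D)) f = (420/169)cos x - (833/338)sin x
D E_alpha D (2(D ∘ E_alpha ∘ D)) f = -(833/338)cos x - (420/169)sin x
(2(D ∘ E_alpha ∘ D)) (2(D ∘ E_alpha ∘ D)) f = -(833/169)cos x - (840/169)sin x
(2((2(D ∘ E_alpha ∘ D))^2)) f = -(1666/169)cos x - (1680/169)sin x

the image equals g(x) = -(1666/169)cos x - (1680/169)sin x


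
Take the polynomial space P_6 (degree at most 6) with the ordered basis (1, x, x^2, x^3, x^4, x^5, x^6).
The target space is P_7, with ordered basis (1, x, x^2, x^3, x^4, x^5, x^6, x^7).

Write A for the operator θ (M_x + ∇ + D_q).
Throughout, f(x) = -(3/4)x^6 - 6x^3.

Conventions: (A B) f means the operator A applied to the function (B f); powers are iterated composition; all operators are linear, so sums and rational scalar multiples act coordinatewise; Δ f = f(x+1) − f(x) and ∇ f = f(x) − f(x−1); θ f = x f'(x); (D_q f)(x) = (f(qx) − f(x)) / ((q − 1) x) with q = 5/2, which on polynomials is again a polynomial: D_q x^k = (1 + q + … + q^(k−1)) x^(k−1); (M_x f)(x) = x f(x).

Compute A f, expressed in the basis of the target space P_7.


M_x f = -(3/4)x^7 - 6x^4
∇ f = -(9/2)x^5 + (45/4)x^4 - 15x^3 - (27/4)x^2 + (27/2)x - 21/4
D_q f = -(15561/128)x^5 - (117/2)x^2
(M_x + ∇ + D_q) f = -(3/4)x^7 - (16137/128)x^5 + (21/4)x^4 - 15x^3 - (261/4)x^2 + (27/2)x - 21/4
θ (M_x + ∇ + D_q) f = -(21/4)x^7 - (80685/128)x^5 + 21x^4 - 45x^3 - (261/2)x^2 + (27/2)x

the image equals g(x) = -(21/4)x^7 - (80685/128)x^5 + 21x^4 - 45x^3 - (261/2)x^2 + (27/2)x


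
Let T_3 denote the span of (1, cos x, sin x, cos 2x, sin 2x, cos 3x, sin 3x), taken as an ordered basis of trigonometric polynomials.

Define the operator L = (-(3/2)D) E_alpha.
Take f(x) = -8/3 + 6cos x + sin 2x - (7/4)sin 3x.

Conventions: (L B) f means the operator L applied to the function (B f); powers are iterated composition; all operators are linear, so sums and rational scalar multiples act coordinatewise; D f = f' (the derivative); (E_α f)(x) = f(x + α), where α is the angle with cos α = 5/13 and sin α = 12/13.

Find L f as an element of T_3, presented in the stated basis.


the result is g(x) = (108/13)cos x + (45/13)sin x + (357/169)cos 2x + (360/169)sin 2x - (128205/17576)cos 3x + (13041/4394)sin 3x

E_alpha f = -8/3 + (30/13)cos x - (72/13)sin x + (120/169)cos 2x - (119/169)sin 2x + (1449/2197)cos 3x + (14245/8788)sin 3x
D E_alpha f = -(72/13)cos x - (30/13)sin x - (238/169)cos 2x - (240/169)sin 2x + (42735/8788)cos 3x - (4347/2197)sin 3x
(-(3/2)D) E_alpha f = (108/13)cos x + (45/13)sin x + (357/169)cos 2x + (360/169)sin 2x - (128205/17576)cos 3x + (13041/4394)sin 3x


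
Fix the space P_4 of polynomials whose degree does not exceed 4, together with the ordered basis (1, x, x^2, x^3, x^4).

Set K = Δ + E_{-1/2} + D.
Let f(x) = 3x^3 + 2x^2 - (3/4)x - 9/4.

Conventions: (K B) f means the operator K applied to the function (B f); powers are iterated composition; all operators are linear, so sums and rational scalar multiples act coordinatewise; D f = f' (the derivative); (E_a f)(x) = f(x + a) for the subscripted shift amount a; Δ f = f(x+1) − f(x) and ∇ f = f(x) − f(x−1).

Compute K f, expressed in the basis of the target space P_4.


the image equals g(x) = 3x^3 + (31/2)x^2 + (33/2)x + 7/4

Δ f = 9x^2 + 13x + 17/4
E_{-1/2} f = 3x^3 - (5/2)x^2 - (1/2)x - 7/4
D f = 9x^2 + 4x - 3/4
(Δ + E_{-1/2} + D) f = 3x^3 + (31/2)x^2 + (33/2)x + 7/4


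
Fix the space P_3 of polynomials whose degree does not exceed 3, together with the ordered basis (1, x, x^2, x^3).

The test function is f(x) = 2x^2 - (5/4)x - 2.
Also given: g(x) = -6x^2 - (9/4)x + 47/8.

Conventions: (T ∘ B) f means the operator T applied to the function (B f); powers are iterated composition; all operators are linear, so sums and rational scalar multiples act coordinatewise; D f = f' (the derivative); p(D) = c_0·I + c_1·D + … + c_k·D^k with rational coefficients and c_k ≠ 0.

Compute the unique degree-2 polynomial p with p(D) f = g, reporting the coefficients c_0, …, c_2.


D^0 f = 2x^2 - (5/4)x - 2
D^1 f = 4x - 5/4
D^2 f = 4
matching coefficients of g against c_0 f + c_1 Df + … from the top degree down determines the c_i
solution: c_0 = -3, c_1 = -3/2, c_2 = -1/2

c_0 = -3, c_1 = -3/2, c_2 = -1/2
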